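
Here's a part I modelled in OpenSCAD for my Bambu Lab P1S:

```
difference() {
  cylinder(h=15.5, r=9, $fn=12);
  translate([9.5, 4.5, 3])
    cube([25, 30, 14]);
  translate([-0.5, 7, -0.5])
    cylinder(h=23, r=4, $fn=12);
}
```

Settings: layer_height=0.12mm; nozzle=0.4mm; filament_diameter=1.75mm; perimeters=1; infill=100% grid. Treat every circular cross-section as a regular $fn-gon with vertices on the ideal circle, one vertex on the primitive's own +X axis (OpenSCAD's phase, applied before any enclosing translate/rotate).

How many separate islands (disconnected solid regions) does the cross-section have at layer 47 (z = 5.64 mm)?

1

At z = 5.64 mm: the r=9 cylinder gives a regular 12-gon of circumradius 9 (constant along its height); the cube at (9.5, 4.5) is present — its section is the full 25×30 rectangle; the cylinder at (-0.5, 7): section is a regular 12-gon, circumradius r=4; Subtracting the remaining from the first: starting from the r=9 cylinder, the 25×30 cube at (9.5, 4.5) misses the remaining region (no effect); the r=4 cylinder at (-0.5, 7) partially overlaps it — only the 35.39 mm² overlap (of its 48.00 mm²) is removed, clipping the outline — 1 connected region. Overall, the cross-section is a single solid region. Island count = 1.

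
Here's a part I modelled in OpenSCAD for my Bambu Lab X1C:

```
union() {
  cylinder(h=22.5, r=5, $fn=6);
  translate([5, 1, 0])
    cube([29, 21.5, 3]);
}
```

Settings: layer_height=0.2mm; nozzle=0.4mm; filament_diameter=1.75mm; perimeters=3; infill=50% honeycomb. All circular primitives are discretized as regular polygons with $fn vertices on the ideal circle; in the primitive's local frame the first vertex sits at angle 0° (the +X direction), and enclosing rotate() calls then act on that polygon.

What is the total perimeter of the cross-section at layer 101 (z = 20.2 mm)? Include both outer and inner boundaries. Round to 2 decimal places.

30.00 mm

At z = 20.2 mm: the cylinder: section is a regular 6-gon, circumradius r=5 (perimeter = 2·6·5.000·sin(180°/6) = 30.00 mm); the cube at (5, 1) is not intersected at this z (z outside [0, 3]); Merging all regions: only the r=5 cylinder is present, so the union is just that shape — boundary = 30.00 mm. Overall, the cross-section is a single solid region. Total boundary length (outer) = 30.00 mm.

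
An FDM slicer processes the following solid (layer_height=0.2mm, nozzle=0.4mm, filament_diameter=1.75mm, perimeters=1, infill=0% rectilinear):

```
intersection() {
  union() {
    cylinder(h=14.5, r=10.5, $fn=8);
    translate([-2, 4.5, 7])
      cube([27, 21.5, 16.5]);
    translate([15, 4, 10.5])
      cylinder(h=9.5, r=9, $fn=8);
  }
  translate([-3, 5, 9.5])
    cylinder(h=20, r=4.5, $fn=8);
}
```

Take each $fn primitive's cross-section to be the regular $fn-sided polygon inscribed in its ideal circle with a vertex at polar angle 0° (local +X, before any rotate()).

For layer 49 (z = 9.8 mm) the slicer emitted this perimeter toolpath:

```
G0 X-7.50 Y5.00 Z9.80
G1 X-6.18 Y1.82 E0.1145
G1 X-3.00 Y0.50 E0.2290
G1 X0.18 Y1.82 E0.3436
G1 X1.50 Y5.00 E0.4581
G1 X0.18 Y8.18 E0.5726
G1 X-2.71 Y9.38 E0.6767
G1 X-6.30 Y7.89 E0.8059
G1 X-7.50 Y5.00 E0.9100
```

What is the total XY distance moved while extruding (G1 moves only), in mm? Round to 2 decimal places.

Sum the Euclidean lengths of each G1 segment: total = 27.36 mm.

27.36 mm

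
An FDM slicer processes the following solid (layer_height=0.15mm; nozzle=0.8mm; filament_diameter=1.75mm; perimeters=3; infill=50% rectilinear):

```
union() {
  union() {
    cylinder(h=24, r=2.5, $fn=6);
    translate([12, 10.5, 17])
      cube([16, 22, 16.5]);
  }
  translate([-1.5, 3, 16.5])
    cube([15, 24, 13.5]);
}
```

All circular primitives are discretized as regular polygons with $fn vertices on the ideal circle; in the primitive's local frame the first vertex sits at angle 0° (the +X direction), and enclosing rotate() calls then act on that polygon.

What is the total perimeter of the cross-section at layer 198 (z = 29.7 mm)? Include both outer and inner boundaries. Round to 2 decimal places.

At z = 29.7 mm: the cylinder is not intersected at this z (z outside [0, 24]); the 16×22 cube at (12, 10.5) contributes its full rectangle (perimeter 76.00 mm); Combining (union): only the 16×22 cube at (12, 10.5) is present, so the union is just that shape — boundary = 76.00 mm; the 15×24 cube at (-1.5, 3) contributes its full rectangle (perimeter 78.00 mm); Combining (union): the regions partially overlap (shared area 24.75 mm²), so the edge portions inside another operand are dropped and the merged outline is re-measured after clipping — boundary = 118.00 mm. Overall, the cross-section is a single solid region. Total boundary length (outer) = 118.00 mm.

118.00 mm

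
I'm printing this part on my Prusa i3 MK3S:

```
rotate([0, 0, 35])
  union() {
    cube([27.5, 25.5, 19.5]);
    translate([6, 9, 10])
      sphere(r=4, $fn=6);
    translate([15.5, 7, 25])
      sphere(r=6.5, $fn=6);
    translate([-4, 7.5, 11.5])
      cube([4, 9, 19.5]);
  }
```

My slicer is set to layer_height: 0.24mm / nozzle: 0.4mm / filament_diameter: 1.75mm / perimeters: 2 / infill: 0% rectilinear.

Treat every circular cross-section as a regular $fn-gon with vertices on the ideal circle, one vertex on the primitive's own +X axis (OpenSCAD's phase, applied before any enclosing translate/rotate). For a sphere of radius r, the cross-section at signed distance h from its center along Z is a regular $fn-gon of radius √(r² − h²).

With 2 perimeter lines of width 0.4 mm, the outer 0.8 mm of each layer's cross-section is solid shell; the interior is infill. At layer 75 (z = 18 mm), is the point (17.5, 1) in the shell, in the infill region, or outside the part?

At z = 18 mm: the cube (footprint 27.5×25.5) is included at this height; the sphere at (6, 9) is not intersected at this z (|z−center|=8.000 > r=4); the sphere at (15.5, 7) is absent (|z−center|=7.000 > r=6.5); the cube at (-4, 7.5) is present — its section is the full 4×9 rectangle; Merging all regions: the 2 present regions share edge segments without overlapping in area, so areas simply add but the touching pieces fuse into one outline (the shared edge portions become interior and drop out of the boundary) — 1 connected region; (rotated 35° about Z; rotation is an isometry so areas/perimeters/island counts are preserved). Overall, the cross-section is a single solid region. Undo the 35° rotation: the query point maps to (14.909, -9.218) in the un-rotated model frame. The nearest boundary edge runs (27.50, 0.00)→(0.00, 0.00); distance from the point to it = 9.22 mm. The point is not inside any of the regions above, so it lies outside the cross-section (9.22 mm from the nearest boundary).

outside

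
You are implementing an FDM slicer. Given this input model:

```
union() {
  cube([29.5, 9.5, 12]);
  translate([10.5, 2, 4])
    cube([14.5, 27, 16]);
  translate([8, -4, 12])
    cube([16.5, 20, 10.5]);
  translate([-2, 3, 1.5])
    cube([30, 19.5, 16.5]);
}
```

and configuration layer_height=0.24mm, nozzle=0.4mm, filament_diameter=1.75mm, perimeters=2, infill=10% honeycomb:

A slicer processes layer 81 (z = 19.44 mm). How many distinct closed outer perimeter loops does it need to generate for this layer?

1

At z = 19.44 mm: the cube is not intersected at this z (z outside [0, 12]); the cube at (10.5, 2) is present — its section is the full 14.5×27 rectangle; the 16.5×20 cube at (8, -4) contributes its full rectangle; the cube at (-2, 3) does not reach this height (z outside [1.5, 18]); Taking the union: the regions partially overlap (shared area 196.00 mm²), so overlapping operands fuse into one piece — 1 connected region. The result has 1 disconnected region.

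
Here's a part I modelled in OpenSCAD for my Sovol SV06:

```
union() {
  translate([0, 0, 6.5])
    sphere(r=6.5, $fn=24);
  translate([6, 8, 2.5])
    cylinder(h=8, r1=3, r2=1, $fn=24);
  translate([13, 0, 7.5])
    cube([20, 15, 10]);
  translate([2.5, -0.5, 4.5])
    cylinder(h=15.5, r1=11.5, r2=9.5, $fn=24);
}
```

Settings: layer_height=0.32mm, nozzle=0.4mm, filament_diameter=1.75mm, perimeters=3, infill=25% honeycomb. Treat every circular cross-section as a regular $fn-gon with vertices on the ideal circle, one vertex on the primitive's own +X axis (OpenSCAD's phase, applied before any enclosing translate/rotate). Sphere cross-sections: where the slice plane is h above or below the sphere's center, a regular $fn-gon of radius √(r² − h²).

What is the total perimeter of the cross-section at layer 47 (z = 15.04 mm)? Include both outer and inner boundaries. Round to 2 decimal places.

At z = 15.04 mm: the sphere is absent (|z−center|=8.540 > r=6.5); the cone at (6, 8) is not intersected at this z (z outside [2.5, 10.5]); the cube at (13, 0) (footprint 20×15) is included at this height (perimeter 70.00 mm); the cone at (2.5, -0.5) (r1=11.5→r2=9.5) has section circumradius 10.140 here — a regular 24-gon (perimeter = 2·24·10.140·sin(180°/24) = 63.53 mm); Taking the union: the 2 present regions are separate (no shared area or edge), so areas and boundary lengths simply add and each stays a separate island — boundary = 133.53 mm. Overall, the cross-section has 2 separate islands. Total boundary length (outer) = 133.53 mm.

133.53 mm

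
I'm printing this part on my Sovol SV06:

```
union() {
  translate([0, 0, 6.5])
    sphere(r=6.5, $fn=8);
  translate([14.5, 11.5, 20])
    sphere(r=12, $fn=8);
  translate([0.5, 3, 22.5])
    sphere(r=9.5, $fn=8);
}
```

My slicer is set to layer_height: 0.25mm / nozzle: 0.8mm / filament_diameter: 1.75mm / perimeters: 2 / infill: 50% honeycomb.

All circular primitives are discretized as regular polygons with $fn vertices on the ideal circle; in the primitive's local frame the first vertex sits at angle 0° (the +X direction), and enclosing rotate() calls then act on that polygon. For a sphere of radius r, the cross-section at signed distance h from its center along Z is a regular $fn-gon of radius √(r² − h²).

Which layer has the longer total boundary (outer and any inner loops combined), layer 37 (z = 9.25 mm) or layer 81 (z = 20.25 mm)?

Layer 37 (z = 9.25): the r=6.5 sphere contributes a regular 8-gon of circumradius √(6.5²−2.75²) = 5.890 (perimeter = 2·8·5.890·sin(180°/8) = 36.06 mm); the r=12 sphere at (14.5, 11.5) contributes a regular 8-gon of circumradius √(12²−10.75²) = 5.333 (perimeter = 2·8·5.333·sin(180°/8) = 32.65 mm); the sphere at (0.5, 3) is not intersected at this z (|z−center|=13.250 > r=9.5); Merging all regions: the 2 present regions are separate (no shared area or edge), so areas and boundary lengths simply add and each stays a separate island — boundary = 68.71 mm. So its perimeter = 68.71 mm. Layer 81 (z = 20.25): the sphere does not reach this height (|z−center|=13.750 > r=6.5); the r=12 sphere at (14.5, 11.5) slices to a regular 8-gon of circumradius 11.997 (√(r²−h²) with h=0.25 from center) (perimeter = 2·8·11.997·sin(180°/8) = 73.46 mm); the r=9.5 sphere at (0.5, 3) contributes a regular 8-gon of circumradius √(9.5²−2.25²) = 9.230 (perimeter = 2·8·9.230·sin(180°/8) = 56.51 mm); Merging all regions: the regions partially overlap (shared area 30.01 mm²), so the edge portions inside another operand are dropped and the merged outline is re-measured after clipping — boundary = 104.17 mm. So its perimeter = 104.17 mm. Layer 81 is larger (104.17 vs 68.71 mm).

layer 81 (z = 20.25 mm)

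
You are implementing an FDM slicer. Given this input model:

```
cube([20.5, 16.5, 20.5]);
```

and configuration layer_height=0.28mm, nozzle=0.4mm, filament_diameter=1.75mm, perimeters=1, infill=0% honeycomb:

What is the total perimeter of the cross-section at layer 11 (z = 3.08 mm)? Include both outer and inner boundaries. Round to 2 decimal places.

74.00 mm

At z = 3.08 mm: the cube is present — its section is the full 20.5×16.5 rectangle (perimeter 74.00 mm). Overall, the cross-section is a single solid region. Total boundary length (outer) = 74.00 mm.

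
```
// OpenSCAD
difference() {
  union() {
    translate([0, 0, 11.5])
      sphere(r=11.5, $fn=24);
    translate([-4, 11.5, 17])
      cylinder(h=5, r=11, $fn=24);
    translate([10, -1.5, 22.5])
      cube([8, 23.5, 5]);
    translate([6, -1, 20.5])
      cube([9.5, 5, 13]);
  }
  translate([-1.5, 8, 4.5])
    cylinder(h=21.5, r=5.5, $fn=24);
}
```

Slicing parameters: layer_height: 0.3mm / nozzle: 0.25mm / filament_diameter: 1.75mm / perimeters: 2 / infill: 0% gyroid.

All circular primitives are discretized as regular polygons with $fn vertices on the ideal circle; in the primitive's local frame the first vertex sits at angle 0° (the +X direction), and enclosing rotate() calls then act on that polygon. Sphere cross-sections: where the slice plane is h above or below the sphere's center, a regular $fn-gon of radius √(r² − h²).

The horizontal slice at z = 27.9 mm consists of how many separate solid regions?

1

At z = 27.9 mm: the sphere does not reach this height (|z−center|=16.400 > r=11.5); the cylinder at (-4, 11.5) is not intersected at this z (z outside [17, 22]); the cube at (10, -1.5) is not intersected at this z (z outside [22.5, 27.5]); the cube at (6, -1) is present — its section is the full 9.5×5 rectangle; Combining (union): only the 9.5×5 cube at (6, -1) is present, so the union is just that shape — 1 connected region; the cylinder at (-1.5, 8) does not reach this height (z outside [4.5, 26]); After the difference (first − rest): none of the subtracted shapes is present at this height, so that combined region is unchanged — 1 connected region. The result has 1 disconnected region.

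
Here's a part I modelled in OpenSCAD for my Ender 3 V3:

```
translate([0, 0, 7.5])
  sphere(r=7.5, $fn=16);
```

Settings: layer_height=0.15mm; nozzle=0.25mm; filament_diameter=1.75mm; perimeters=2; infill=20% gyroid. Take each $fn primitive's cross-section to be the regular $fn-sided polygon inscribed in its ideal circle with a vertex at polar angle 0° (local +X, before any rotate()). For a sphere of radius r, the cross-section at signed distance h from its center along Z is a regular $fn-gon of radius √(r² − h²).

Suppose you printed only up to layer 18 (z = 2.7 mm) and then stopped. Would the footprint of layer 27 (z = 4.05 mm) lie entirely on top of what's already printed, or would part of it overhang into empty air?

Compare the two slices. At z = 2.7: the r=7.5 sphere slices to a regular 16-gon of circumradius 5.763 (√(r²−h²) with h=4.8 from center) (area = (16/2)·5.763²·sin(360°/16) = 101.67 mm²). At z = 4.05: the r=7.5 sphere slices to a regular 16-gon of circumradius 6.659 (√(r²−h²) with h=3.45 from center) (area = (16/2)·6.659²·sin(360°/16) = 135.77 mm²). Checking containment: at z = 4.05 the cross-section extends beyond the z = 2.7 cross-section by about 34.10 mm².

part overhangs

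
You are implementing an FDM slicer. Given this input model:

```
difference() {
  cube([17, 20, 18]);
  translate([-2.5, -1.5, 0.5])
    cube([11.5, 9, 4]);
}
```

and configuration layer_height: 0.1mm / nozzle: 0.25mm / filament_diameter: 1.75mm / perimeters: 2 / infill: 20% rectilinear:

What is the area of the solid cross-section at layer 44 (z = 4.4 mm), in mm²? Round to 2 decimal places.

272.50 mm²

At z = 4.4 mm: the 17×20 cube contributes its full rectangle (area 340.00 mm²); the 11.5×9 cube at (-2.5, -1.5) contributes its full rectangle (area 103.50 mm²); Taking the first minus the rest: starting from the 17×20 cube (340.00 mm²), the 11.5×9 cube at (-2.5, -1.5) partially overlaps it — only the 67.50 mm² overlap (of its 103.50 mm²) is removed, clipping the outline — area = 272.50 mm². Overall, the cross-section is a single solid region. Net area = 272.50 mm².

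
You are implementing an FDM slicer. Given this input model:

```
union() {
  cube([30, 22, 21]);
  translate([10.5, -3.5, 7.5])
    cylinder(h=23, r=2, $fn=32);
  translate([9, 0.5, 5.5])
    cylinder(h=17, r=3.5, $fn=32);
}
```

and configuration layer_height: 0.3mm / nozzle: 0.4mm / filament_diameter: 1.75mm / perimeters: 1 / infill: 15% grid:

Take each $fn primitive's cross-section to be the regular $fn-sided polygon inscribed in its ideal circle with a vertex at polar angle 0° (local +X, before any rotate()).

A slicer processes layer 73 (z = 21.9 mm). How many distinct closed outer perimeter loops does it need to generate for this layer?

1

At z = 21.9 mm: the cube does not reach this height (z outside [0, 21]); the cylinder at (10.5, -3.5): section is a regular 32-gon, circumradius r=2; the r=3.5 cylinder at (9, 0.5) gives a regular 32-gon of circumradius 3.5 (constant along its height); Combining (union): the regions partially overlap (shared area 2.69 mm²), so overlapping operands fuse into one piece — 1 connected region. The result has 1 disconnected region.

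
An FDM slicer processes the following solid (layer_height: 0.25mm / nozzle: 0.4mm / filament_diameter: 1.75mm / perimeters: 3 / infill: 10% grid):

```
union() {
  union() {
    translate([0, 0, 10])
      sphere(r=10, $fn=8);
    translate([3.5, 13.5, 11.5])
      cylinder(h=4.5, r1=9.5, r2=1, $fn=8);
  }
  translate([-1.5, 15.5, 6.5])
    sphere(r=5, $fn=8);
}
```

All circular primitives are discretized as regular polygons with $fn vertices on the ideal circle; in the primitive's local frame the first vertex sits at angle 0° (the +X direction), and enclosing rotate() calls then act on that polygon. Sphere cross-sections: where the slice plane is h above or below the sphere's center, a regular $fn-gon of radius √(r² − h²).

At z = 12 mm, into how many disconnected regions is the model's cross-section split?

1

At z = 12 mm: the r=10 sphere contributes a regular 8-gon of circumradius √(10²−2²) = 9.798; the cone at (3.5, 13.5) contributes a regular 8-gon of circumradius 8.556 (interpolated between r1=9.5 and r2=1 at t=0.111); Merging all regions: the regions partially overlap (shared area 25.05 mm²), so overlapping operands fuse into one piece — 1 connected region; the sphere at (-1.5, 15.5) is not intersected at this z (|z−center|=5.500 > r=5); Taking the union: only the result so far is present, so the union is just that shape — 1 connected region. The result has 1 disconnected region.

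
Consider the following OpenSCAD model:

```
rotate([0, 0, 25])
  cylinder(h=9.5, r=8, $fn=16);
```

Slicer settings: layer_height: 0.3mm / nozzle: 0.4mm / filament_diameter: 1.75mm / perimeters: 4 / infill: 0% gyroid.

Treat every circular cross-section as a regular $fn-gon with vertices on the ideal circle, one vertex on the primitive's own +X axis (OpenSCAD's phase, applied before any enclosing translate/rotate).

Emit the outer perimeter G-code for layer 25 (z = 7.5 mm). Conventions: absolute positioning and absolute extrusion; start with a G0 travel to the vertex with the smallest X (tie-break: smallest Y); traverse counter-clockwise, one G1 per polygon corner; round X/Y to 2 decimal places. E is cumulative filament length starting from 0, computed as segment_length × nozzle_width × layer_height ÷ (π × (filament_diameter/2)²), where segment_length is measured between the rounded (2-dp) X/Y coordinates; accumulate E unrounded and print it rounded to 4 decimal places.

At z = 7.5 mm: the cylinder: section is a regular 16-gon, circumradius r=8; (rotated 25° about Z; rotation is an isometry so areas/perimeters/island counts are preserved). The outline is a single polygon with 16 vertices. Extrusion per mm of travel: 0.4 × 0.3 / (π × 0.875²) = 0.049890. Accumulating E over each segment gives final E = 2.4916.

G0 X-7.99 Y-0.35 Z7.50
G1 X-7.25 Y-3.38 E0.1556
G1 X-5.40 Y-5.90 E0.3116
G1 X-2.74 Y-7.52 E0.4670
G1 X0.35 Y-7.99 E0.6229
G1 X3.38 Y-7.25 E0.7785
G1 X5.90 Y-5.40 E0.9345
G1 X7.52 Y-2.74 E1.0898
G1 X7.99 Y0.35 E1.2458
G1 X7.25 Y3.38 E1.4014
G1 X5.40 Y5.90 E1.5574
G1 X2.74 Y7.52 E1.7127
G1 X-0.35 Y7.99 E1.8687
G1 X-3.38 Y7.25 E2.0243
G1 X-5.90 Y5.40 E2.1802
G1 X-7.52 Y2.74 E2.3356
G1 X-7.99 Y-0.35 E2.4916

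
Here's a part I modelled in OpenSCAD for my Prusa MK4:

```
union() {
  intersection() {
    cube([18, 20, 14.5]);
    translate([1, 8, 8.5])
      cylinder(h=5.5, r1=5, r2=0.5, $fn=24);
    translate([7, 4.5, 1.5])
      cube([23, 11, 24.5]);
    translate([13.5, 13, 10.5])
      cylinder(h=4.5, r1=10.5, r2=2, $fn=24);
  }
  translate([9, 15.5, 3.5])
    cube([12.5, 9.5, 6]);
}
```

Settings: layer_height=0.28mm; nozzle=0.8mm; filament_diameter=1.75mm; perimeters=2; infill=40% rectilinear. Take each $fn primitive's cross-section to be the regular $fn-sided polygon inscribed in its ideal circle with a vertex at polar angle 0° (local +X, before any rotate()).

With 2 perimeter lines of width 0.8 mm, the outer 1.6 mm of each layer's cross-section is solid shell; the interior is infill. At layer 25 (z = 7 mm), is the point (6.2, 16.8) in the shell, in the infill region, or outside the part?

outside

At z = 7 mm: the cube is present — its section is the full 18×20 rectangle; the cone at (1, 8) is not intersected at this z (z outside [8.5, 14]); the cube at (7, 4.5) is present — its section is the full 23×11 rectangle; the cone at (13.5, 13) is absent (z outside [10.5, 15]); Taking the intersection: at least one operand is absent at this height, so nothing remains; the cube at (9, 15.5) (footprint 12.5×9.5) is included at this height; Taking the union: only the 12.5×9.5 cube at (9, 15.5) is present, so the union is just that shape — 1 connected region. Overall, the cross-section is a single solid region. The nearest boundary edge runs (9.00, 25.00)→(9.00, 15.50); distance from the point to it = 2.80 mm. The point is not inside any of the regions above, so it lies outside the cross-section (2.80 mm from the nearest boundary).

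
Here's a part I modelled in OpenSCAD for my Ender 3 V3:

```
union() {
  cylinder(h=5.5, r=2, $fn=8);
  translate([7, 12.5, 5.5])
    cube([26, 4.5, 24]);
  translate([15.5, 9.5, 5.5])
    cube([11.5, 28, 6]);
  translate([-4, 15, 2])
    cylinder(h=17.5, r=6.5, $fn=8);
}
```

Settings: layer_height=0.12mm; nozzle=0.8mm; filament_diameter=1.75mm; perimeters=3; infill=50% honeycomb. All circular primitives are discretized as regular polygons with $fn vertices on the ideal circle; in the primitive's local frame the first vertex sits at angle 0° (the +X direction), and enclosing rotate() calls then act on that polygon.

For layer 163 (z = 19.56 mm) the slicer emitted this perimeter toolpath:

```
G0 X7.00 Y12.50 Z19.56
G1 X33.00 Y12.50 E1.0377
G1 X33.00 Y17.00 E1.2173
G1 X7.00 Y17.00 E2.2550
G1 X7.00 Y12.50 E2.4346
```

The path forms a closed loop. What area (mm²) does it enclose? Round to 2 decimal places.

Apply the shoelace formula to the sequence of (X, Y) vertices; enclosed area = 117.00 mm².

117.00 mm²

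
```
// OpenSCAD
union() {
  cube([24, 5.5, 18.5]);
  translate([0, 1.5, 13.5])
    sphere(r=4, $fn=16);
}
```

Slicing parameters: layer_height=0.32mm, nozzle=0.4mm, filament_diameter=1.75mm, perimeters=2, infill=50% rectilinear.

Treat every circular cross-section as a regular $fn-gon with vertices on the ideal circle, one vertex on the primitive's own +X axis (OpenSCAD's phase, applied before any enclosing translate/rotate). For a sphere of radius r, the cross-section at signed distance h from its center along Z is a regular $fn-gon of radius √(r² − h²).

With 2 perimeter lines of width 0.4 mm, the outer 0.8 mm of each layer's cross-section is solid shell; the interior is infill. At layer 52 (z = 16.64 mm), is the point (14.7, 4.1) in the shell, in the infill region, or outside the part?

infill

At z = 16.64 mm: the 24×5.5 cube contributes its full rectangle; the r=4 sphere at (0, 1.5) slices to a regular 16-gon of circumradius 2.478 (√(r²−h²) with h=3.14 from center); Taking the union: the regions partially overlap (shared area 8.12 mm²), so overlapping operands fuse into one piece — 1 connected region. Overall, the cross-section is a single solid region. The nearest boundary edge runs (0.00, 5.50)→(24.00, 5.50); distance from the point to it = 1.40 mm. The point is inside the cross-section and 1.40 mm from the nearest boundary — more than the 0.8 mm shell width (2 × 0.4), so it's in the infill interior.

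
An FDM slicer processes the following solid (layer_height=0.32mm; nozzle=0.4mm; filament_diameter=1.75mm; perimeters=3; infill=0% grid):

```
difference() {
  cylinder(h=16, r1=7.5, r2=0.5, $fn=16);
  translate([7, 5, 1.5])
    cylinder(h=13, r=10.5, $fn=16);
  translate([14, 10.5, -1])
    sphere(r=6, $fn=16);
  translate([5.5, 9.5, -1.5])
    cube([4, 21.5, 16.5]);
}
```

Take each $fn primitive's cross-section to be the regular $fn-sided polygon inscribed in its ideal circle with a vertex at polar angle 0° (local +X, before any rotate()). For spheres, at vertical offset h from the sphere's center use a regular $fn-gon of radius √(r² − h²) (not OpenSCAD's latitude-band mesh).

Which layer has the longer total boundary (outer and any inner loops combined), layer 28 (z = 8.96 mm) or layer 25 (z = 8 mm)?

Layer 28 (z = 8.96): the cone contributes a regular 16-gon of circumradius 3.580 (interpolated between r1=7.5 and r2=0.5 at t=0.560) (perimeter = 2·16·3.580·sin(180°/16) = 22.35 mm); the r=10.5 cylinder at (7, 5) contributes a regular 16-gon of circumradius 10.5 (perimeter = 2·16·10.500·sin(180°/16) = 65.55 mm); the sphere at (14, 10.5) does not reach this height (|z−center|=9.960 > r=6); the cube at (5.5, 9.5) (footprint 4×21.5) is included at this height (perimeter 51.00 mm); After the difference (first − rest): starting from the cone, the r=10.5 cylinder at (7, 5) partially overlaps it — only the 30.56 mm² overlap (of its 337.53 mm²) is removed, clipping the outline; the 4×21.5 cube at (5.5, 9.5) misses the remaining region (no effect) — boundary = 15.58 mm. So its perimeter = 15.58 mm. Layer 25 (z = 8): the cone: at t=0.500 of its height the radius interpolates to r₁+(r₂−r₁)t = 4.000, giving a regular 16-gon of that circumradius (perimeter = 2·16·4.000·sin(180°/16) = 24.97 mm); the r=10.5 cylinder at (7, 5) gives a regular 16-gon of circumradius 10.5 (constant along its height) (perimeter = 2·16·10.500·sin(180°/16) = 65.55 mm); the sphere at (14, 10.5) is not intersected at this z (|z−center|=9.000 > r=6); the cube at (5.5, 9.5) (footprint 4×21.5) is included at this height (perimeter 51.00 mm); After the difference (first − rest): starting from the cone, the r=10.5 cylinder at (7, 5) partially overlaps it — only the 36.33 mm² overlap (of its 337.53 mm²) is removed, clipping the outline; the 4×21.5 cube at (5.5, 9.5) misses the remaining region (no effect) — boundary = 18.55 mm. So its perimeter = 18.55 mm. Layer 25 is larger (18.55 vs 15.58 mm).

layer 25 (z = 8 mm)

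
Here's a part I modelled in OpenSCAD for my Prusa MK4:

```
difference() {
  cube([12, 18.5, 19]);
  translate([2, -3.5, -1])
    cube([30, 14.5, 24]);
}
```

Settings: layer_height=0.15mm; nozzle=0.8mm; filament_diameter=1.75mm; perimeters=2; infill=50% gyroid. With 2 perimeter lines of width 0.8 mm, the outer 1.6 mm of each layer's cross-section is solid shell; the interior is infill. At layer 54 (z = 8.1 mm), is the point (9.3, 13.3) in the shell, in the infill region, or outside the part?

infill

At z = 8.1 mm: the 12×18.5 cube contributes its full rectangle; the 30×14.5 cube at (2, -3.5) contributes its full rectangle; Taking the first minus the rest: starting from the 12×18.5 cube, the 30×14.5 cube at (2, -3.5) partially overlaps it — only the 110.00 mm² overlap (of its 435.00 mm²) is removed, clipping the outline — 1 connected region. Overall, the cross-section is a single solid region. The nearest boundary edge runs (12.00, 11.00)→(2.00, 11.00); distance from the point to it = 2.30 mm. The point is inside the cross-section and 2.30 mm from the nearest boundary — more than the 1.6 mm shell width (2 × 0.8), so it's in the infill interior.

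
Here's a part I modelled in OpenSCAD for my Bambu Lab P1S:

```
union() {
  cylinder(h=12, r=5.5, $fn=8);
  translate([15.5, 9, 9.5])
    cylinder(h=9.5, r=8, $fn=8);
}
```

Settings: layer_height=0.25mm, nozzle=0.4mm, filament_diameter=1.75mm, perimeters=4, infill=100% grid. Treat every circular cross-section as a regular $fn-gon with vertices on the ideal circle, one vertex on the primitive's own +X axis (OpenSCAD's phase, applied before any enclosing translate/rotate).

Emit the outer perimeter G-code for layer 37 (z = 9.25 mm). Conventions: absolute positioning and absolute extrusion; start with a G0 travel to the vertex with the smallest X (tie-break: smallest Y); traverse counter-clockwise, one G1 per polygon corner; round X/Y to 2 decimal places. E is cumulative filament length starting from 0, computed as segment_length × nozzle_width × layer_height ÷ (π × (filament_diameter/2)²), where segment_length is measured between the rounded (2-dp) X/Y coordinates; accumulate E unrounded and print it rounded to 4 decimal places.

At z = 9.25 mm: the r=5.5 cylinder gives a regular 8-gon of circumradius 5.5 (constant along its height); the cylinder at (15.5, 9) does not reach this height (z outside [9.5, 19]); Merging all regions: only the r=5.5 cylinder is present, so the union is just that shape — 1 connected region. The outline is a single polygon with 8 vertices. Extrusion per mm of travel: 0.4 × 0.25 / (π × 0.875²) = 0.041575. Accumulating E over each segment gives final E = 1.4003.

G0 X-5.50 Y0.00 Z9.25
G1 X-3.89 Y-3.89 E0.1750
G1 X0.00 Y-5.50 E0.3501
G1 X3.89 Y-3.89 E0.5251
G1 X5.50 Y0.00 E0.7001
G1 X3.89 Y3.89 E0.8752
G1 X0.00 Y5.50 E1.0502
G1 X-3.89 Y3.89 E1.2252
G1 X-5.50 Y0.00 E1.4003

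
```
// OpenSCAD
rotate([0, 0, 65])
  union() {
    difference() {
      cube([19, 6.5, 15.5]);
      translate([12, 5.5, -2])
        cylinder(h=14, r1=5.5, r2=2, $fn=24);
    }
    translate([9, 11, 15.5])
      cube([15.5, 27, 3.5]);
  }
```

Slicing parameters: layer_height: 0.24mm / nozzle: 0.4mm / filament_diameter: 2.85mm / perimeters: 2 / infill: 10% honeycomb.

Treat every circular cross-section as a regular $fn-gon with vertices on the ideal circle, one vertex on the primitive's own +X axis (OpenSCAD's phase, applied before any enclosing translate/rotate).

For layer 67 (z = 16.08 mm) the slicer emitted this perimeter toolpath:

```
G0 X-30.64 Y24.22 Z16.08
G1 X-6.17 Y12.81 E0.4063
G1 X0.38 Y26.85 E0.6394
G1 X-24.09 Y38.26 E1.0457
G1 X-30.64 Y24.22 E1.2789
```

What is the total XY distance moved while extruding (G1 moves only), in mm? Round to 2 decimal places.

84.98 mm

Sum the Euclidean lengths of each G1 segment: total = 84.98 mm.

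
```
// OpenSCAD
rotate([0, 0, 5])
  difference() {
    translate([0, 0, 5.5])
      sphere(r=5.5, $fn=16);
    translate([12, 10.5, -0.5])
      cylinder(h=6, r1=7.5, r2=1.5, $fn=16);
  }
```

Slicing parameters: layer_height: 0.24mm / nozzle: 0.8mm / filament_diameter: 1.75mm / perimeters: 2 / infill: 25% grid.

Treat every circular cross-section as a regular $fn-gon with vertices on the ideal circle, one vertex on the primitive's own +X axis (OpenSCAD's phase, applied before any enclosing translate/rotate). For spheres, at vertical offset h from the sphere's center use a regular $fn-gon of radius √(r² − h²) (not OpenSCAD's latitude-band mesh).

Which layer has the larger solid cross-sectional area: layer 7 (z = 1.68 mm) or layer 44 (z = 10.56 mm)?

Layer 7 (z = 1.68): the sphere: section is a regular 16-gon, circumradius = √(r²−h²) = √(5.5²−3.82²) = 3.957 (area = (16/2)·3.957²·sin(360°/16) = 47.94 mm²); the cone at (12, 10.5) (r1=7.5→r2=1.5) has section circumradius 5.320 here — a regular 16-gon (area = (16/2)·5.320²·sin(360°/16) = 86.65 mm²); After the difference (first − rest): starting from the r=5.5 sphere (47.94 mm²), the cone at (12, 10.5) misses the remaining region (no effect) — area = 47.94 mm²; (whole slice rotated 5° about Z — lengths, areas and connectivity unchanged). So its area = 47.94 mm². Layer 44 (z = 10.56): the r=5.5 sphere contributes a regular 16-gon of circumradius √(5.5²−5.06²) = 2.156 (area = (16/2)·2.156²·sin(360°/16) = 14.22 mm²); the cone at (12, 10.5) is not intersected at this z (z outside [-0.5, 5.5]); After the difference (first − rest): none of the subtracted shapes is present at this height, so the r=5.5 sphere is unchanged — area = 14.22 mm²; (whole slice rotated 5° about Z — lengths, areas and connectivity unchanged). So its area = 14.22 mm². Layer 7 is larger (47.94 vs 14.22 mm²).

layer 7 (z = 1.68 mm)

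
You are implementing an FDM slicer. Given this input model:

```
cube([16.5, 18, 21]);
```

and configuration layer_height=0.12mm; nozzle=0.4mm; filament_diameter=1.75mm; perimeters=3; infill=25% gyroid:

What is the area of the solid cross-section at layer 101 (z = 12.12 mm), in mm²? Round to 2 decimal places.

At z = 12.12 mm: the cube (footprint 16.5×18) is included at this height (area 297.00 mm²). Overall, the cross-section is a single solid region. Net area = 297.00 mm².

297.00 mm²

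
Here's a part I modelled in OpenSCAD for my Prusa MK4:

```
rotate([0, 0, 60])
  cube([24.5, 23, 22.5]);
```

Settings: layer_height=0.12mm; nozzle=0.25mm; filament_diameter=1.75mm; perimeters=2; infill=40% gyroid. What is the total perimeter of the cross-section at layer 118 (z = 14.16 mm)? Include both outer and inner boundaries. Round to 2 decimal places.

95.00 mm

At z = 14.16 mm: the cube (footprint 24.5×23) is included at this height (perimeter 95.00 mm); (whole slice rotated 60° about Z — lengths, areas and connectivity unchanged). Overall, the cross-section is a single solid region. Total boundary length (outer) = 95.00 mm.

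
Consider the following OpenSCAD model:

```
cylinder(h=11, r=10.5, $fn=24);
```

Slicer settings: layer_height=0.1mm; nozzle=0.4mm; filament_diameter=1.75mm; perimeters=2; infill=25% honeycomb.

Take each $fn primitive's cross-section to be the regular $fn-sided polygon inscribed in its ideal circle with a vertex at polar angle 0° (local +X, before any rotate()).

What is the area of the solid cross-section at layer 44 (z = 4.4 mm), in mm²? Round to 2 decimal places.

342.42 mm²

At z = 4.4 mm: the cylinder: section is a regular 24-gon, circumradius r=10.5 (area = (24/2)·10.500²·sin(360°/24) = 342.42 mm²). Overall, the cross-section is a single solid region. Net area = 342.42 mm².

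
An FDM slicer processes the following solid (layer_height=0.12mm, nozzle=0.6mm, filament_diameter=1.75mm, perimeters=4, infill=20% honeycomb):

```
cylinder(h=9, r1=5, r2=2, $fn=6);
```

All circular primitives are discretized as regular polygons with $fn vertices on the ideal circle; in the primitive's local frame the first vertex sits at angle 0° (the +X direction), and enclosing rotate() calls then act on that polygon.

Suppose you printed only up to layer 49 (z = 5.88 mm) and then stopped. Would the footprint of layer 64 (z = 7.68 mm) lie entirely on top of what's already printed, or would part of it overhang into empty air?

entirely on top

Compare the two slices. At z = 5.88: the cone (r1=5→r2=2) has section circumradius 3.040 here — a regular 6-gon (area = (6/2)·3.040²·sin(360°/6) = 24.01 mm²). At z = 7.68: the cone contributes a regular 6-gon of circumradius 2.440 (interpolated between r1=5 and r2=2 at t=0.853) (area = (6/2)·2.440²·sin(360°/6) = 15.47 mm²). Checking containment: the cross-section at z = 7.68 is a subset of the cross-section at z = 5.88.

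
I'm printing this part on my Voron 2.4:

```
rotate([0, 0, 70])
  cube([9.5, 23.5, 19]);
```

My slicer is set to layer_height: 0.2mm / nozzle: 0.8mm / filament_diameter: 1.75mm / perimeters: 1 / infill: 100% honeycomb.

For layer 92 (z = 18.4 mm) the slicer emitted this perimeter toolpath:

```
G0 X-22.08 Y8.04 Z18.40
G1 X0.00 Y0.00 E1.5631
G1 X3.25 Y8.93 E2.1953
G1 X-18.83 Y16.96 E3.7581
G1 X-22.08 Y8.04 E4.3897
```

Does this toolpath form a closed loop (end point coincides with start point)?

Start point (G0): (-22.08, 8.04). End point (last G1): the path returns to the start — closed.

yes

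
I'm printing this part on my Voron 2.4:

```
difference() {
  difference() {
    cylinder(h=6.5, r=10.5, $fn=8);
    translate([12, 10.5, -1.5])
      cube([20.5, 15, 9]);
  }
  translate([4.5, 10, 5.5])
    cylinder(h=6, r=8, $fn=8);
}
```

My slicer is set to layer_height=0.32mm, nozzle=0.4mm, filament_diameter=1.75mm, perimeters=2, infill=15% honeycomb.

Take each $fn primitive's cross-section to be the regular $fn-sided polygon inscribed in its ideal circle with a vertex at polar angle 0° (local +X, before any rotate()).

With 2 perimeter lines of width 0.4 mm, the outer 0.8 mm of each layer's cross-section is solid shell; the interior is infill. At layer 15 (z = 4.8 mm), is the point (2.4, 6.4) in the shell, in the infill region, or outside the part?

At z = 4.8 mm: the cylinder: section is a regular 8-gon, circumradius r=10.5; the cube at (12, 10.5) is present — its section is the full 20.5×15 rectangle; Subtracting the remaining from the first: starting from the r=10.5 cylinder, the 20.5×15 cube at (12, 10.5) misses the remaining region (no effect) — 1 connected region; the cylinder at (4.5, 10) is not intersected at this z (z outside [5.5, 11.5]); Subtracting the remaining from the first: none of the subtracted shapes is present at this height, so the result so far is unchanged — 1 connected region. Overall, the cross-section is a single solid region. The nearest boundary edge runs (0.00, 10.50)→(7.42, 7.42); distance from the point to it = 2.87 mm. The point is inside the cross-section and 2.87 mm from the nearest boundary — more than the 0.8 mm shell width (2 × 0.4), so it's in the infill interior.

infill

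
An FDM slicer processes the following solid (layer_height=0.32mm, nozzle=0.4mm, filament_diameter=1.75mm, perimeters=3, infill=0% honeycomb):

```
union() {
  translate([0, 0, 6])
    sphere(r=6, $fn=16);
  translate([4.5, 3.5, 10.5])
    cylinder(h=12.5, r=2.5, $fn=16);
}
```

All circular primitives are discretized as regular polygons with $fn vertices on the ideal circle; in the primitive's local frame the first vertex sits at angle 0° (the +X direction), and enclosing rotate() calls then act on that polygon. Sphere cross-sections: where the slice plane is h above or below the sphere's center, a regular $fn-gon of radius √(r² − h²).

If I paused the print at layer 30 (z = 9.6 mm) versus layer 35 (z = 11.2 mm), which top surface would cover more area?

layer 30 (z = 9.6 mm)

Layer 30 (z = 9.6): the sphere: section is a regular 16-gon, circumradius = √(r²−h²) = √(6²−3.6²) = 4.800 (area = (16/2)·4.800²·sin(360°/16) = 70.54 mm²); the cylinder at (4.5, 3.5) is not intersected at this z (z outside [10.5, 23]); Combining (union): only the r=6 sphere is present, so the union is just that shape — area = 70.54 mm². So its area = 70.54 mm². Layer 35 (z = 11.2): the r=6 sphere contributes a regular 16-gon of circumradius √(6²−5.2²) = 2.993 (area = (16/2)·2.993²·sin(360°/16) = 27.43 mm²); the r=2.5 cylinder at (4.5, 3.5) contributes a regular 16-gon of circumradius 2.5 (area = (16/2)·2.500²·sin(360°/16) = 19.13 mm²); Combining (union): the 2 present regions are separate (no shared area or edge), so areas and boundary lengths simply add and each stays a separate island — area = 46.56 mm². So its area = 46.56 mm². Layer 30 is larger (70.54 vs 46.56 mm²).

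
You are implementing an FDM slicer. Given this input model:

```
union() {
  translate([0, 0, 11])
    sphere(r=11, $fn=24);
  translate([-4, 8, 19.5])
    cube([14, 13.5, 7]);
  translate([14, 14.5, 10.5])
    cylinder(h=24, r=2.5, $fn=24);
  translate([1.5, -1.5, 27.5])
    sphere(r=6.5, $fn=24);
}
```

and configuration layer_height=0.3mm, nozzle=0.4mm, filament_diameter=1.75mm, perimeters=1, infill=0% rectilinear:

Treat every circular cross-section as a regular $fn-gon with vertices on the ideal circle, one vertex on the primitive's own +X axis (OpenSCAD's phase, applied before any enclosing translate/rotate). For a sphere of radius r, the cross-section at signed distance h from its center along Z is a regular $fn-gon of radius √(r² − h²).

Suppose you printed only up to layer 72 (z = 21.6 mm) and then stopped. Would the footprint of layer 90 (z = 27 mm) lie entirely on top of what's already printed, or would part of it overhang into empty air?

Compare the two slices. At z = 21.6: the r=11 sphere contributes a regular 24-gon of circumradius √(11²−10.6²) = 2.939 (area = (24/2)·2.939²·sin(360°/24) = 26.83 mm²); the 14×13.5 cube at (-4, 8) contributes its full rectangle (area 189.00 mm²); the r=2.5 cylinder at (14, 14.5) gives a regular 24-gon of circumradius 2.5 (constant along its height) (area = (24/2)·2.500²·sin(360°/24) = 19.41 mm²); the r=6.5 sphere at (1.5, -1.5) slices to a regular 24-gon of circumradius 2.728 (√(r²−h²) with h=5.9 from center) (area = (24/2)·2.728²·sin(360°/24) = 23.11 mm²); Taking the union: the regions partially overlap — summed areas 258.35 mm² minus the doubly-counted overlap 13.24 mm² gives 245.11 mm² — area = 245.11 mm². At z = 27: the sphere does not reach this height (|z−center|=16.000 > r=11); the cube at (-4, 8) is not intersected at this z (z outside [19.5, 26.5]); the r=2.5 cylinder at (14, 14.5) contributes a regular 24-gon of circumradius 2.5 (area = (24/2)·2.500²·sin(360°/24) = 19.41 mm²); the r=6.5 sphere at (1.5, -1.5) contributes a regular 24-gon of circumradius √(6.5²−0.5²) = 6.481 (area = (24/2)·6.481²·sin(360°/24) = 130.44 mm²); Taking the union: the 2 present regions are separate (no shared area or edge), so areas and boundary lengths simply add and each stays a separate island — area = 149.86 mm². Checking containment: at z = 27 the cross-section extends beyond the z = 21.6 cross-section by about 93.75 mm².

part overhangs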